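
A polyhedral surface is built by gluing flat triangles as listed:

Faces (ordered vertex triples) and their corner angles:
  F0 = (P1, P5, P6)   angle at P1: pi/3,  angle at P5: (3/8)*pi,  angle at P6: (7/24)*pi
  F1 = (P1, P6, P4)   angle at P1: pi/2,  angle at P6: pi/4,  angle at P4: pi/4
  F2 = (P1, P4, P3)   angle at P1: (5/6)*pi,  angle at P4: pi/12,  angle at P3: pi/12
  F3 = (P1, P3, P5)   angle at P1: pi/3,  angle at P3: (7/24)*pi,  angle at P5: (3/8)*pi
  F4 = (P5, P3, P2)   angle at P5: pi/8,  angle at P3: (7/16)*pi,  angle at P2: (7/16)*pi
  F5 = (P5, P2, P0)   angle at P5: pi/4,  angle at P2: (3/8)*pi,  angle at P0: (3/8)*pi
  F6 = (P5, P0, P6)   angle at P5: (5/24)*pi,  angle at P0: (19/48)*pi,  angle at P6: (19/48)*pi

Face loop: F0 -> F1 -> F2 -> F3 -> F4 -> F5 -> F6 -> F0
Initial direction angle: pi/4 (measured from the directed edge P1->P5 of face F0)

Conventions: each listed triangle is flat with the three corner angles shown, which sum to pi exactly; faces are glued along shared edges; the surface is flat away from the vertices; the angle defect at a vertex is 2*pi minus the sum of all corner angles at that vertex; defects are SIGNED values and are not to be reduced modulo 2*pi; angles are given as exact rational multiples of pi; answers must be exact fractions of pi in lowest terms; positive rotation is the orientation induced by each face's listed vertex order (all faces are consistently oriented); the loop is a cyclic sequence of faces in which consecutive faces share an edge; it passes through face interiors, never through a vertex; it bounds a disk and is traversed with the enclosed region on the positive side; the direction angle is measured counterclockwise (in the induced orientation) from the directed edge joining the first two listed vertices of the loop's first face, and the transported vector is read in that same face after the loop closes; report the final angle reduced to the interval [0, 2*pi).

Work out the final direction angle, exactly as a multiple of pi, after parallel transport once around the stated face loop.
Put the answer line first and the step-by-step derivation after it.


Answer: final direction angle = (11/12)*pi

enclosed vertex P1: corner angles sum to 2*pi, defect = 2*pi - 2*pi = 0
enclosed vertex P5: corner angles sum to (4/3)*pi, defect = 2*pi - (4/3)*pi = (2/3)*pi
summing the enclosed defects onto the initial angle, mod 2*pi in the induced orientation:
final angle = pi/4 + (2/3)*pi = (11/12)*pi (mod 2*pi)


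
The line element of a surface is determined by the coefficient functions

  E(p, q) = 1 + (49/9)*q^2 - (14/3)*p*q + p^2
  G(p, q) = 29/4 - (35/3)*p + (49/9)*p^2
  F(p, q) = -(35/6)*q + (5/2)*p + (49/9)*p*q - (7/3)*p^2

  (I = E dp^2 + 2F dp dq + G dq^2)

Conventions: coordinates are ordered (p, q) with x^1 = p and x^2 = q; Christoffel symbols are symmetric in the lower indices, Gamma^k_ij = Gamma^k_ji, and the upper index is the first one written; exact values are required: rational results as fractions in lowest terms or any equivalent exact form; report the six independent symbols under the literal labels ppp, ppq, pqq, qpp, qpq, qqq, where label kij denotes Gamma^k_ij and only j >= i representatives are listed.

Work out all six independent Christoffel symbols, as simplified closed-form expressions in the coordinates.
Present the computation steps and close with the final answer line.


E = 1 + (49/9)*q^2 - (14/3)*p*q + p^2; F = -(35/6)*q + (5/2)*p + (49/9)*p*q - (7/3)*p^2; G = 29/4 - (35/3)*p + (49/9)*p^2
Gamma^k_ij = (1/2) g^{kl} (d_i g_jl + d_j g_il - d_l g_ij), with g^inv = (1/(EG-F^2)) [[G, -F], [-F, E]]
first partials: E_p = -(14/3)*q + 2*p, E_q = (98/9)*q - (14/3)*p, F_p = 5/2 + (49/9)*q - (14/3)*p, F_q = -35/6 + (49/9)*p, G_p = -35/3 + (98/9)*p, G_q = 0
D = EG - F^2 = 29/4 - (35/3)*p + (49/9)*q^2 - (14/3)*p*q + (58/9)*p^2
expanded: Gamma^p_pp = (G E_p - 2F F_p + F E_q)/(2D), Gamma^p_pq = (G E_q - F G_p)/(2D), Gamma^p_qq = (2G F_q - G G_p - F G_q)/(2D), Gamma^q_pp = (2E F_p - E E_q - F E_p)/(2D), Gamma^q_pq = (E G_p - F E_q)/(2D), Gamma^q_qq = (E G_q - 2F F_q + F G_p)/(2D); substitute and cancel common factors

Answer: Gamma_ppp = (36*p - 84*q)/(232*p^2 - 168*p*q - 420*p + 196*q^2 + 261), Gamma_ppq = (-84*p + 196*q)/(232*p^2 - 168*p*q - 420*p + 196*q^2 + 261), Gamma_pqq = 0, Gamma_qpp = (90 - 84*p)/(232*p^2 - 168*p*q - 420*p + 196*q^2 + 261), Gamma_qpq = (196*p - 210)/(232*p^2 - 168*p*q - 420*p + 196*q^2 + 261), Gamma_qqq = 0


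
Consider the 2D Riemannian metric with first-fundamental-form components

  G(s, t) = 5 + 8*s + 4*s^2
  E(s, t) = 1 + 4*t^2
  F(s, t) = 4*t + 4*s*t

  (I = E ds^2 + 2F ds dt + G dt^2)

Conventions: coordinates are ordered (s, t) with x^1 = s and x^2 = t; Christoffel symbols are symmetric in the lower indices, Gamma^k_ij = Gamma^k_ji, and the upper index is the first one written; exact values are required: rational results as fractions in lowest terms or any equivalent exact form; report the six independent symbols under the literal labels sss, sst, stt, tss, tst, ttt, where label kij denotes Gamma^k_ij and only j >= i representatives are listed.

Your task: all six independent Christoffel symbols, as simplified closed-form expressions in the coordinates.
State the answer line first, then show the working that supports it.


Answer: Gamma_sss = 0, Gamma_sst = 4*t/(4*s^2 + 8*s + 4*t^2 + 5), Gamma_stt = 0, Gamma_tss = 0, Gamma_tst = (4*s + 4)/(4*s^2 + 8*s + 4*t^2 + 5), Gamma_ttt = 0

E = 1 + 4*t^2; F = 4*t + 4*s*t; G = 5 + 8*s + 4*s^2
Gamma^k_ij = (1/2) g^{kl} (d_i g_jl + d_j g_il - d_l g_ij), with g^inv = (1/(EG-F^2)) [[G, -F], [-F, E]]
first partials: E_s = 0, E_t = 8*t, F_s = 4*t, F_t = 4 + 4*s, G_s = 8 + 8*s, G_t = 0
D = EG - F^2 = 5 + 8*s + 4*t^2 + 4*s^2
expanded: Gamma^s_ss = (G E_s - 2F F_s + F E_t)/(2D), Gamma^s_st = (G E_t - F G_s)/(2D), Gamma^s_tt = (2G F_t - G G_s - F G_t)/(2D), Gamma^t_ss = (2E F_s - E E_t - F E_s)/(2D), Gamma^t_st = (E G_s - F E_t)/(2D), Gamma^t_tt = (E G_t - 2F F_t + F G_s)/(2D); substitute and cancel common factors


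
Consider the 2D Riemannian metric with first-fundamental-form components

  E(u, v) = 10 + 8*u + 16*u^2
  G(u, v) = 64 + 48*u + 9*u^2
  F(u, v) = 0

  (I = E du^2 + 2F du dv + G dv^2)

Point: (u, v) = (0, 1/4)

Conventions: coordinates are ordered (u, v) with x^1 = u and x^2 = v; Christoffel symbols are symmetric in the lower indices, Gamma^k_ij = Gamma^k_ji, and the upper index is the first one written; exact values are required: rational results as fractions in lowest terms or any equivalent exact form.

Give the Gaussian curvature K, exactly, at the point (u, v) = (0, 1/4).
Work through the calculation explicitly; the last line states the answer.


E = 10, F = 0, G = 64, EG - F^2 = 640 at the point
E_u = 8, E_v = 0, F_u = 0, F_v = 0, G_u = 48, G_v = 0
E_vv = 0, F_uv = 0, G_uu = 18
Brioschi: K = (det M1 - det M2) / (EG - F^2)^2 with the standard first/second-derivative matrices M1, M2.
M1 = [[-E_vv/2 + F_uv - G_uu/2, E_u/2, F_u - E_v/2], [F_v - G_u/2, E, F], [G_v/2, F, G]] = [[-9, 4, 0], [-24, 10, 0], [0, 0, 64]]; det M1 = 384
M2 = [[0, E_v/2, G_u/2], [E_v/2, E, F], [G_u/2, F, G]] = [[0, 0, 24], [0, 10, 0], [24, 0, 64]]; det M2 = -5760
det M1 - det M2 = 6144; K = 6144 / (640)^2 = 3/200

Answer: K = 3/200


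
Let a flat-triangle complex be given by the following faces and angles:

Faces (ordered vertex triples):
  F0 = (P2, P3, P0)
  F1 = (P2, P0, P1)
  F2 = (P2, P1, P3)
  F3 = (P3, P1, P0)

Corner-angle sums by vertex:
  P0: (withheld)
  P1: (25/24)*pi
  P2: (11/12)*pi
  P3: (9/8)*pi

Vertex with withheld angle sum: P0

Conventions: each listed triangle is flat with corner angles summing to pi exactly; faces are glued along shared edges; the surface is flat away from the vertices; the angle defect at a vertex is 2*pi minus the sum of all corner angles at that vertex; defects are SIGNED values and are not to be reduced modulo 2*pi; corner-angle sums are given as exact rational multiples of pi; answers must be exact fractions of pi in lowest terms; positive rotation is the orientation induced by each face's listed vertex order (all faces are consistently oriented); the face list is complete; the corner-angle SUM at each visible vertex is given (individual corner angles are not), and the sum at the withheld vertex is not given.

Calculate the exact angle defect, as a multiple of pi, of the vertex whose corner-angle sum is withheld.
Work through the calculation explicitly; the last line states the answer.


V = 4, E = 6, F = 4; chi = V - E + F = 2
Gauss-Bonnet: total defect = 2*pi*chi = 4*pi; visible defects sum to (35/12)*pi

Answer: defect(P0) = (13/12)*pi


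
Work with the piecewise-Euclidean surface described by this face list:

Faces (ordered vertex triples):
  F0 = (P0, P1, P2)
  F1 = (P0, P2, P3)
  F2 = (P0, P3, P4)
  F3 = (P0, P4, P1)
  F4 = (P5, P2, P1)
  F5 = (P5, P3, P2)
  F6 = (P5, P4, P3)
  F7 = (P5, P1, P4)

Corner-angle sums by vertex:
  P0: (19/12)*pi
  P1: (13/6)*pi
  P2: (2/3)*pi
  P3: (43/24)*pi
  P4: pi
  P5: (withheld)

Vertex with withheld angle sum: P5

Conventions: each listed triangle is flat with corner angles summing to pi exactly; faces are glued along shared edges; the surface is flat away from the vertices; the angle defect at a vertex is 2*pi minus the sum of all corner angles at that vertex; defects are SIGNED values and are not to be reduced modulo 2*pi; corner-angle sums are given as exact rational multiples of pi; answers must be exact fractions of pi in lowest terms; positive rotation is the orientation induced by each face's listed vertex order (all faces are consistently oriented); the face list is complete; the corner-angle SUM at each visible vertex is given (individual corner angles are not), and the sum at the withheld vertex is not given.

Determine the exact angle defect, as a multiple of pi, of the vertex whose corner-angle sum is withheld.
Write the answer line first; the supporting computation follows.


Answer: defect(P5) = (29/24)*pi

V = 6, E = 12, F = 8; chi = V - E + F = 2
Gauss-Bonnet: total defect = 2*pi*chi = 4*pi; visible defects sum to (67/24)*pi


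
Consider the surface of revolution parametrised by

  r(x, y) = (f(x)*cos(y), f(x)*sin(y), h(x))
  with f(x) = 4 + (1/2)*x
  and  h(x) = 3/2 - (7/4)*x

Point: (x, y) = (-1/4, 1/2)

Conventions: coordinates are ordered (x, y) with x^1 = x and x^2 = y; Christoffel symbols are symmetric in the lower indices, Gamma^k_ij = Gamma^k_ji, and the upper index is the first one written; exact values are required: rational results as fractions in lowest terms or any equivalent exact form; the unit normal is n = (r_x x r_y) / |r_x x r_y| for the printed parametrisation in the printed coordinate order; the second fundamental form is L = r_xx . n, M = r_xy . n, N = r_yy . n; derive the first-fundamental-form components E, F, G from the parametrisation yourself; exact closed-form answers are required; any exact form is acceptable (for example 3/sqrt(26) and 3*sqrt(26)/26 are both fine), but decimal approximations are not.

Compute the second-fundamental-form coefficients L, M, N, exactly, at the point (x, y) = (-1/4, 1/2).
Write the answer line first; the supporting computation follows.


Answer: L = 0, M = 0, N = -217*sqrt(53)/424

f = 31/8, f' = 1/2, f'' = 0, h' = -7/4, h'' = 0
E = 53/16, F = 0, G = 961/64; answer radicand W^2 = 53/16
unnormalised second-form numerators: l = 0, m = 0, n = -217/32; L = l/sqrt(53/16), and similarly M = m/sqrt(W^2), N = n/sqrt(W^2)


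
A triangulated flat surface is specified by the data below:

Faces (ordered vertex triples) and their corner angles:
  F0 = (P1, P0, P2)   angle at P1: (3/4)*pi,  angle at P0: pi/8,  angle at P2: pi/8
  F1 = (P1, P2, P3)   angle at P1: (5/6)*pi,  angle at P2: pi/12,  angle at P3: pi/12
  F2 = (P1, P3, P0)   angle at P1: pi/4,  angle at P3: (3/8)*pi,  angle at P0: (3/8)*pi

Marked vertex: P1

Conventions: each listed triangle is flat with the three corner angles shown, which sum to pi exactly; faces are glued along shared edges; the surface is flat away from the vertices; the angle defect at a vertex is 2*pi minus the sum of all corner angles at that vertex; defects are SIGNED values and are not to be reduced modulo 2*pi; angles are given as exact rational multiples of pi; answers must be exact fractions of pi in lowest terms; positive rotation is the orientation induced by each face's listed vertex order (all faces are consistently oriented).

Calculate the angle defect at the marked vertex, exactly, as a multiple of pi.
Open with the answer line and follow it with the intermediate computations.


Answer: defect(P1) = pi/6

Sum of corner angles at P1: (11/6)*pi
defect = 2*pi - (11/6)*pi


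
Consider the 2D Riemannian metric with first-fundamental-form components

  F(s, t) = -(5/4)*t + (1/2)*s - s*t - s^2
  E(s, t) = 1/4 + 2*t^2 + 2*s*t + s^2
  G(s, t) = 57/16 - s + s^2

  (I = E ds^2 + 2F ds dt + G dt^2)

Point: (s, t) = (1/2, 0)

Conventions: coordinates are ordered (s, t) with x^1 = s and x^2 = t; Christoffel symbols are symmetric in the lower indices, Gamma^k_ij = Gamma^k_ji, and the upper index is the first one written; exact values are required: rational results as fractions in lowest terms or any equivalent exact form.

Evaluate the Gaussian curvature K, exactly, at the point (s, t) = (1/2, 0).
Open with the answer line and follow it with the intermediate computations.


Answer: K = -56/53

E = 1/2, F = 0, G = 53/16, EG - F^2 = 53/32 at the point
E_s = 1, E_t = 1, F_s = -1/2, F_t = -7/4, G_s = 0, G_t = 0
E_tt = 4, F_st = -1, G_ss = 2
The intrinsic route: Brioschi's K = (det M1 - det M2)/(EG - F^2)^2.
M1 = [[-E_tt/2 + F_st - G_ss/2, E_s/2, F_s - E_t/2], [F_t - G_s/2, E, F], [G_t/2, F, G]] = [[-4, 1/2, -1], [-7/4, 1/2, 0], [0, 0, 53/16]]; det M1 = -477/128
M2 = [[0, E_t/2, G_s/2], [E_t/2, E, F], [G_s/2, F, G]] = [[0, 1/2, 0], [1/2, 1/2, 0], [0, 0, 53/16]]; det M2 = -53/64
det M1 - det M2 = -371/128; K = -371/128 / (53/32)^2 = -56/53


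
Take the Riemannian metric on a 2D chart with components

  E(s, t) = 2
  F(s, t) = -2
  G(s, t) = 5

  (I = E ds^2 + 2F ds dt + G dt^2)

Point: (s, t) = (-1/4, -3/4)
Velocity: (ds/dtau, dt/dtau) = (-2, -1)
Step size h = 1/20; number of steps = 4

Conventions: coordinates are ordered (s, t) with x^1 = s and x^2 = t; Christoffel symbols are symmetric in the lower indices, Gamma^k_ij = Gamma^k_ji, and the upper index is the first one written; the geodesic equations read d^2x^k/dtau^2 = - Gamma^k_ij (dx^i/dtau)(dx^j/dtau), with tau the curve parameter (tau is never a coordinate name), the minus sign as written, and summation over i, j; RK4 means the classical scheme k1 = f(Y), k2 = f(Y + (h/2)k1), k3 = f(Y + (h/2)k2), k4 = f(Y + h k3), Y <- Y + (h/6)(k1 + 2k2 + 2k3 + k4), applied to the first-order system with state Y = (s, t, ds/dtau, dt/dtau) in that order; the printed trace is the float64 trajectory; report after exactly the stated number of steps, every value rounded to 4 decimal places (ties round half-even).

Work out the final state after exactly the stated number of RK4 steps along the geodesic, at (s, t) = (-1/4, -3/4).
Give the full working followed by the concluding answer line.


f(Y) = (ds/dtau, dt/dtau, -Gamma^s_ij Y'^i Y'^j, -Gamma^t_ij Y'^i Y'^j) with the Gammas evaluated at the stage position; h = 0.050000; intermediate values shown to 6 dp
step 0: s = -0.2500, t = -0.7500, ds/dtau = -2.0000, dt/dtau = -1.0000
step 1:
  k1: at (s, t) = (-0.250000, -0.750000), (ds/dtau, dt/dtau) = (-2.000000, -1.000000); Gamma_sss = 0.000000, Gamma_sst = 0.000000, Gamma_stt = 0.000000, Gamma_tss = 0.000000, Gamma_tst = 0.000000, Gamma_ttt = 0.000000; k1 = (-2.000000, -1.000000, 0.000000, 0.000000)
  k2: at (s, t) = (-0.300000, -0.775000), (ds/dtau, dt/dtau) = (-2.000000, -1.000000); Gamma_sss = 0.000000, Gamma_sst = 0.000000, Gamma_stt = 0.000000, Gamma_tss = 0.000000, Gamma_tst = 0.000000, Gamma_ttt = 0.000000; k2 = (-2.000000, -1.000000, 0.000000, 0.000000)
  k3: at (s, t) = (-0.300000, -0.775000), (ds/dtau, dt/dtau) = (-2.000000, -1.000000); Gamma_sss = 0.000000, Gamma_sst = 0.000000, Gamma_stt = 0.000000, Gamma_tss = 0.000000, Gamma_tst = 0.000000, Gamma_ttt = 0.000000; k3 = (-2.000000, -1.000000, 0.000000, 0.000000)
  k4: at (s, t) = (-0.350000, -0.800000), (ds/dtau, dt/dtau) = (-2.000000, -1.000000); Gamma_sss = 0.000000, Gamma_sst = 0.000000, Gamma_stt = 0.000000, Gamma_tss = 0.000000, Gamma_tst = 0.000000, Gamma_ttt = 0.000000; k4 = (-2.000000, -1.000000, 0.000000, 0.000000)
  Y <- Y + (h/6)(k1 + 2k2 + 2k3 + k4): s = -0.3500, t = -0.8000, ds/dtau = -2.0000, dt/dtau = -1.0000
step 2:
  k1: at (s, t) = (-0.350000, -0.800000), (ds/dtau, dt/dtau) = (-2.000000, -1.000000); Gamma_sss = 0.000000, Gamma_sst = 0.000000, Gamma_stt = 0.000000, Gamma_tss = 0.000000, Gamma_tst = 0.000000, Gamma_ttt = 0.000000; k1 = (-2.000000, -1.000000, 0.000000, 0.000000)
  k2: at (s, t) = (-0.400000, -0.825000), (ds/dtau, dt/dtau) = (-2.000000, -1.000000); Gamma_sss = 0.000000, Gamma_sst = 0.000000, Gamma_stt = 0.000000, Gamma_tss = 0.000000, Gamma_tst = 0.000000, Gamma_ttt = 0.000000; k2 = (-2.000000, -1.000000, 0.000000, 0.000000)
  k3: at (s, t) = (-0.400000, -0.825000), (ds/dtau, dt/dtau) = (-2.000000, -1.000000); Gamma_sss = 0.000000, Gamma_sst = 0.000000, Gamma_stt = 0.000000, Gamma_tss = 0.000000, Gamma_tst = 0.000000, Gamma_ttt = 0.000000; k3 = (-2.000000, -1.000000, 0.000000, 0.000000)
  k4: at (s, t) = (-0.450000, -0.850000), (ds/dtau, dt/dtau) = (-2.000000, -1.000000); Gamma_sss = 0.000000, Gamma_sst = 0.000000, Gamma_stt = 0.000000, Gamma_tss = 0.000000, Gamma_tst = 0.000000, Gamma_ttt = 0.000000; k4 = (-2.000000, -1.000000, 0.000000, 0.000000)
  Y <- Y + (h/6)(k1 + 2k2 + 2k3 + k4): s = -0.4500, t = -0.8500, ds/dtau = -2.0000, dt/dtau = -1.0000
step 3:
  k1: at (s, t) = (-0.450000, -0.850000), (ds/dtau, dt/dtau) = (-2.000000, -1.000000); Gamma_sss = 0.000000, Gamma_sst = 0.000000, Gamma_stt = 0.000000, Gamma_tss = 0.000000, Gamma_tst = 0.000000, Gamma_ttt = 0.000000; k1 = (-2.000000, -1.000000, 0.000000, 0.000000)
  k2: at (s, t) = (-0.500000, -0.875000), (ds/dtau, dt/dtau) = (-2.000000, -1.000000); Gamma_sss = 0.000000, Gamma_sst = 0.000000, Gamma_stt = 0.000000, Gamma_tss = 0.000000, Gamma_tst = 0.000000, Gamma_ttt = 0.000000; k2 = (-2.000000, -1.000000, 0.000000, 0.000000)
  k3: at (s, t) = (-0.500000, -0.875000), (ds/dtau, dt/dtau) = (-2.000000, -1.000000); Gamma_sss = 0.000000, Gamma_sst = 0.000000, Gamma_stt = 0.000000, Gamma_tss = 0.000000, Gamma_tst = 0.000000, Gamma_ttt = 0.000000; k3 = (-2.000000, -1.000000, 0.000000, 0.000000)
  k4: at (s, t) = (-0.550000, -0.900000), (ds/dtau, dt/dtau) = (-2.000000, -1.000000); Gamma_sss = 0.000000, Gamma_sst = 0.000000, Gamma_stt = 0.000000, Gamma_tss = 0.000000, Gamma_tst = 0.000000, Gamma_ttt = 0.000000; k4 = (-2.000000, -1.000000, 0.000000, 0.000000)
  Y <- Y + (h/6)(k1 + 2k2 + 2k3 + k4): s = -0.5500, t = -0.9000, ds/dtau = -2.0000, dt/dtau = -1.0000
step 4:
  k1: at (s, t) = (-0.550000, -0.900000), (ds/dtau, dt/dtau) = (-2.000000, -1.000000); Gamma_sss = 0.000000, Gamma_sst = 0.000000, Gamma_stt = 0.000000, Gamma_tss = 0.000000, Gamma_tst = 0.000000, Gamma_ttt = 0.000000; k1 = (-2.000000, -1.000000, 0.000000, 0.000000)
  k2: at (s, t) = (-0.600000, -0.925000), (ds/dtau, dt/dtau) = (-2.000000, -1.000000); Gamma_sss = 0.000000, Gamma_sst = 0.000000, Gamma_stt = 0.000000, Gamma_tss = 0.000000, Gamma_tst = 0.000000, Gamma_ttt = 0.000000; k2 = (-2.000000, -1.000000, 0.000000, 0.000000)
  k3: at (s, t) = (-0.600000, -0.925000), (ds/dtau, dt/dtau) = (-2.000000, -1.000000); Gamma_sss = 0.000000, Gamma_sst = 0.000000, Gamma_stt = 0.000000, Gamma_tss = 0.000000, Gamma_tst = 0.000000, Gamma_ttt = 0.000000; k3 = (-2.000000, -1.000000, 0.000000, 0.000000)
  k4: at (s, t) = (-0.650000, -0.950000), (ds/dtau, dt/dtau) = (-2.000000, -1.000000); Gamma_sss = 0.000000, Gamma_sst = 0.000000, Gamma_stt = 0.000000, Gamma_tss = 0.000000, Gamma_tst = 0.000000, Gamma_ttt = 0.000000; k4 = (-2.000000, -1.000000, 0.000000, 0.000000)
  Y <- Y + (h/6)(k1 + 2k2 + 2k3 + k4): s = -0.6500, t = -0.9500, ds/dtau = -2.0000, dt/dtau = -1.0000

Answer: s = -0.6500, t = -0.9500, ds/dtau = -2.0000, dt/dtau = -1.0000


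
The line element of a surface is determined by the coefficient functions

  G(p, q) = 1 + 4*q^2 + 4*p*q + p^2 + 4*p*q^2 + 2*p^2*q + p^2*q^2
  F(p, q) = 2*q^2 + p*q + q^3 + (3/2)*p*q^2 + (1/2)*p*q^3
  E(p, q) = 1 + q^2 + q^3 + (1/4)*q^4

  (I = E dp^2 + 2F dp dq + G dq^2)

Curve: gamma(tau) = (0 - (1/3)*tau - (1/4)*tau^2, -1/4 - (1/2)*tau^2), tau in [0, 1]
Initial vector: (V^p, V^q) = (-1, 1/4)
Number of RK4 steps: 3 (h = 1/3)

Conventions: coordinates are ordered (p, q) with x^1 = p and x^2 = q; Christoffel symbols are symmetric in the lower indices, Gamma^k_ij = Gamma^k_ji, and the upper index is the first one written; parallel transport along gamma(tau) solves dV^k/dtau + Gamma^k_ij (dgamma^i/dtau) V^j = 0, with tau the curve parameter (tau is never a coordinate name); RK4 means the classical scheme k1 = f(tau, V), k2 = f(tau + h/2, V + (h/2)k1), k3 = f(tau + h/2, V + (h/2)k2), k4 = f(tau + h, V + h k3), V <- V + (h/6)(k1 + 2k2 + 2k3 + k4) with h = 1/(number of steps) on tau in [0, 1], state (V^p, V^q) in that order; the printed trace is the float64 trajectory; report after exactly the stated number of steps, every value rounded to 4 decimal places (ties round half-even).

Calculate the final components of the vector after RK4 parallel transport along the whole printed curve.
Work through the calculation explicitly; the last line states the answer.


gamma'(tau) = (-1/3 - (1/2)*tau, -tau); f(tau, V)^k = -Gamma^k_ij(gamma(tau)) gamma'^i(tau) V^j; h = 1/3; intermediate values shown to 6 dp
curve data and Christoffel symbols at the stage parameters:
  tau = 0.000000: gamma = (0.000000, -0.250000), gamma' = (-0.333333, 0.000000); Gamma_ppp = 0.000000, Gamma_ppq = -0.126411, Gamma_pqq = -0.337096, Gamma_qpp = 0.000000, Gamma_qpq = -0.288939, Gamma_qqq = -0.770504
  tau = 0.166667: gamma = (-0.062500, -0.263889), gamma' = (-0.416667, -0.166667); Gamma_ppp = 0.000000, Gamma_ppq = -0.122039, Gamma_pqq = -0.321215, Gamma_qpp = 0.000000, Gamma_qpq = -0.305688, Gamma_qqq = -0.804593
  tau = 0.333333: gamma = (-0.138889, -0.305556), gamma' = (-0.500000, -0.333333); Gamma_ppp = 0.000000, Gamma_ppq = -0.114676, Gamma_pqq = -0.307332, Gamma_qpp = 0.000000, Gamma_qpq = -0.313437, Gamma_qqq = -0.840011
  tau = 0.500000: gamma = (-0.229167, -0.375000), gamma' = (-0.583333, -0.500000); Gamma_ppp = 0.000000, Gamma_ppq = -0.100720, Gamma_pqq = -0.285372, Gamma_qpp = 0.000000, Gamma_qpq = -0.295272, Gamma_qqq = -0.836603
  tau = 0.666667: gamma = (-0.333333, -0.472222), gamma' = (-0.666667, -0.666667); Gamma_ppp = 0.000000, Gamma_ppq = -0.079813, Gamma_pqq = -0.252042, Gamma_qpp = 0.000000, Gamma_qpq = -0.247891, Gamma_qqq = -0.782813
  tau = 0.833333: gamma = (-0.451389, -0.597222), gamma' = (-0.750000, -0.833333); Gamma_ppp = 0.000000, Gamma_ppq = -0.054965, Gamma_pqq = -0.211331, Gamma_qpp = 0.000000, Gamma_qpq = -0.180589, Gamma_qqq = -0.694333
  tau = 1.000000: gamma = (-0.583333, -0.750000), gamma' = (-0.833333, -1.000000); Gamma_ppp = 0.000000, Gamma_ppq = -0.029830, Gamma_pqq = -0.169037, Gamma_qpp = 0.000000, Gamma_qpq = -0.104737, Gamma_qqq = -0.593509
step 0: V^p = -1.0000, V^q = 0.2500
step 1: k1 = (-0.010534, -0.024078), k2 = (-0.005302, -0.013280), k3 = (-0.005508, -0.013795), k4 = (-0.000915, -0.002501); V <- V + (h/6)(k1 + 2k2 + 2k3 + k4): V^p = -1.0018, V^q = 0.2455
step 2: k1 = (-0.000933, -0.002551), k2 = (0.001089, 0.003194), k3 = (0.000880, 0.002579), k4 = (-0.001216, -0.003777); V <- V + (h/6)(k1 + 2k2 + 2k3 + k4): V^p = -1.0017, V^q = 0.2458
step 3: k1 = (-0.001080, -0.003354), k2 = (-0.007408, -0.024339), k3 = (-0.006600, -0.021683), k4 = (-0.016312, -0.057272); V <- V + (h/6)(k1 + 2k2 + 2k3 + k4): V^p = -1.0043, V^q = 0.2373

Answer: V^p = -1.0043, V^q = 0.2373


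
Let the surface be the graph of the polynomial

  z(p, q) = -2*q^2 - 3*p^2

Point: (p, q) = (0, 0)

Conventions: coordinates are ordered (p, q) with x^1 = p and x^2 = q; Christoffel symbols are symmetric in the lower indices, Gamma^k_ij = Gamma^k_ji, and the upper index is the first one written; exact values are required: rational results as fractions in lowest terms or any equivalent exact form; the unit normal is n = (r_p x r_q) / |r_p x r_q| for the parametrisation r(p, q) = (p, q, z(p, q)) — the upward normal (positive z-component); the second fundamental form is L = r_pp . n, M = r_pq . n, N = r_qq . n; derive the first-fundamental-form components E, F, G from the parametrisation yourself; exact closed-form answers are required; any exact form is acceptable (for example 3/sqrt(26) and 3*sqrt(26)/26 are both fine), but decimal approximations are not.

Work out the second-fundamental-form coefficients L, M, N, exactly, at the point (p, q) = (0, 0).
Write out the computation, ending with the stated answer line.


z_p = 0, z_q = 0, z_pp = -6, z_pq = 0, z_qq = -4
E = 1, F = 0, G = 1; answer radicand W^2 = 1
unnormalised second-form numerators: l = -6, m = 0, n = -4; L = l/sqrt(1), and similarly M = m/sqrt(W^2), N = n/sqrt(W^2)

Answer: L = -6, M = 0, N = -4


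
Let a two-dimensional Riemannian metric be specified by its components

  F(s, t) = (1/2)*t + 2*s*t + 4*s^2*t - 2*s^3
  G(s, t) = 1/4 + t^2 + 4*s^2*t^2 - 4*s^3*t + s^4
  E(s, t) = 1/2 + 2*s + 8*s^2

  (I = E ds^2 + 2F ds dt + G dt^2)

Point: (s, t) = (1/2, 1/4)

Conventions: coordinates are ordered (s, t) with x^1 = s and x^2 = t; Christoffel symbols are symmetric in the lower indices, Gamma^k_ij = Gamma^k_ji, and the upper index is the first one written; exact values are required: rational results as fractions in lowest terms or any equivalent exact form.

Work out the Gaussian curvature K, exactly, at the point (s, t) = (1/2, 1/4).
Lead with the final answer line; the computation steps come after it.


Answer: K = 8368/3721

E = 7/2, F = 3/8, G = 5/16, EG - F^2 = 61/64 at the point
E_s = 10, E_t = 0, F_s = 0, F_t = 5/2, G_s = 0, G_t = 1/2
E_tt = 0, F_st = 6, G_ss = 1/2
The intrinsic route: Brioschi's K = (det M1 - det M2)/(EG - F^2)^2.
M1 = [[-E_tt/2 + F_st - G_ss/2, E_s/2, F_s - E_t/2], [F_t - G_s/2, E, F], [G_t/2, F, G]] = [[23/4, 5, 0], [5/2, 7/2, 3/8], [1/4, 3/8, 5/16]]; det M1 = 523/256
M2 = [[0, E_t/2, G_s/2], [E_t/2, E, F], [G_s/2, F, G]] = [[0, 0, 0], [0, 7/2, 3/8], [0, 3/8, 5/16]]; det M2 = 0
det M1 - det M2 = 523/256; K = 523/256 / (61/64)^2 = 8368/3721


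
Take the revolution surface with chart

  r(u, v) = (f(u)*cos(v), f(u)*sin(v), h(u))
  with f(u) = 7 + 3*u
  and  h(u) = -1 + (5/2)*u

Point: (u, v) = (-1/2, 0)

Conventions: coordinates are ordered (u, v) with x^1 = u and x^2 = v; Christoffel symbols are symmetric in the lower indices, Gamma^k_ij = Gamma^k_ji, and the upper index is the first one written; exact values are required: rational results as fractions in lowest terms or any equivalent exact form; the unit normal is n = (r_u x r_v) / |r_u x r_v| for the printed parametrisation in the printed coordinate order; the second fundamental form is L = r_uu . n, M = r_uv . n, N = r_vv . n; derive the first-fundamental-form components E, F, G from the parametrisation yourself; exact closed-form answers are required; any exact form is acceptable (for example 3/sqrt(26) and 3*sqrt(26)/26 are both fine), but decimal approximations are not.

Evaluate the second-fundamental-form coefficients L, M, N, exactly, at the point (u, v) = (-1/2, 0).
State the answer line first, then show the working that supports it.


Answer: L = 0, M = 0, N = 55*sqrt(61)/122

f = 11/2, f' = 3, f'' = 0, h' = 5/2, h'' = 0
E = 61/4, F = 0, G = 121/4; answer radicand W^2 = 61/4
unnormalised second-form numerators: l = 0, m = 0, n = 55/4; L = l/sqrt(61/4), and similarly M = m/sqrt(W^2), N = n/sqrt(W^2)


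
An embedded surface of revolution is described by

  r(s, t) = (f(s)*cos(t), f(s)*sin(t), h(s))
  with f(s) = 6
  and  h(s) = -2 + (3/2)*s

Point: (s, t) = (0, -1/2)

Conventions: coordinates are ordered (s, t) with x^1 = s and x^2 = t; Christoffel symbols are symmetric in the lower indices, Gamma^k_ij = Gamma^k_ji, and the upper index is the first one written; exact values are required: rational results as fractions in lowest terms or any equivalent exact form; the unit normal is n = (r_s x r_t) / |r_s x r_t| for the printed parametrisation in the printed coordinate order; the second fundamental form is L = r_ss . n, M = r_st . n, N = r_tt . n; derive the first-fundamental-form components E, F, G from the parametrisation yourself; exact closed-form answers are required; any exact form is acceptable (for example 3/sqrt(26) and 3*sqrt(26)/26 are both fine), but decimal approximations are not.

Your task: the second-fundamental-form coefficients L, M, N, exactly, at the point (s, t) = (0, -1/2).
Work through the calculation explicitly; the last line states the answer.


f = 6, f' = 0, f'' = 0, h' = 3/2, h'' = 0
E = 9/4, F = 0, G = 36; answer radicand W^2 = 9/4
unnormalised second-form numerators: l = 0, m = 0, n = 9; L = l/sqrt(9/4), and similarly M = m/sqrt(W^2), N = n/sqrt(W^2)

Answer: L = 0, M = 0, N = 6


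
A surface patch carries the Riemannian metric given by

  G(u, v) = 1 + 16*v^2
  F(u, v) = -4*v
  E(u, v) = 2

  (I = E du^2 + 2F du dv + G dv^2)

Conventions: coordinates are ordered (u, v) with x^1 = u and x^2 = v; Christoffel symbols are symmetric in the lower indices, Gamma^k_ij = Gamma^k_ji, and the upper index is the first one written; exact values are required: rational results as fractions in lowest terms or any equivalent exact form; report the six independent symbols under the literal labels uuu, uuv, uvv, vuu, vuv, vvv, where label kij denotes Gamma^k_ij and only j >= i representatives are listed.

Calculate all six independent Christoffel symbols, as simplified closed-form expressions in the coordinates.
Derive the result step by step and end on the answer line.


E = 2; F = -4*v; G = 1 + 16*v^2
Gamma^k_ij = (1/2) g^{kl} (d_i g_jl + d_j g_il - d_l g_ij), with g^inv = (1/(EG-F^2)) [[G, -F], [-F, E]]
first partials: E_u = 0, E_v = 0, F_u = 0, F_v = -4, G_u = 0, G_v = 32*v
D = EG - F^2 = 2 + 16*v^2
expanded: Gamma^u_uu = (G E_u - 2F F_u + F E_v)/(2D), Gamma^u_uv = (G E_v - F G_u)/(2D), Gamma^u_vv = (2G F_v - G G_u - F G_v)/(2D), Gamma^v_uu = (2E F_u - E E_v - F E_u)/(2D), Gamma^v_uv = (E G_u - F E_v)/(2D), Gamma^v_vv = (E G_v - 2F F_v + F G_u)/(2D); substitute and cancel common factors

Answer: Gamma_uuu = 0, Gamma_uuv = 0, Gamma_uvv = -2/(8*v^2 + 1), Gamma_vuu = 0, Gamma_vuv = 0, Gamma_vvv = 8*v/(8*v^2 + 1)


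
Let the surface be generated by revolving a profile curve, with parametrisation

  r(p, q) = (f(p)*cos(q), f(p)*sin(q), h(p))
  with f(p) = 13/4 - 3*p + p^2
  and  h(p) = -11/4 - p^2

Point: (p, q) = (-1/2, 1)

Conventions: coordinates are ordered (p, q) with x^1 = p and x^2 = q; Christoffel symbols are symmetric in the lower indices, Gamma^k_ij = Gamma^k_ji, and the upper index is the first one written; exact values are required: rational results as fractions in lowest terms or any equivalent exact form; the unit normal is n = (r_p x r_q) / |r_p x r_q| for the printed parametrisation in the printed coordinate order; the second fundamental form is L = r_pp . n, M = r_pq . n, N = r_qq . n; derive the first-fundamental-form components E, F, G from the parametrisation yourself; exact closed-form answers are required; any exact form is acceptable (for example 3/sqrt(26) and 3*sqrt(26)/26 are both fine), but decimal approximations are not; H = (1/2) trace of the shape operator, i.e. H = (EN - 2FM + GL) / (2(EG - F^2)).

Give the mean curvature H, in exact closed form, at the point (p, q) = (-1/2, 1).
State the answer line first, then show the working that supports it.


Answer: H = 47*sqrt(17)/2890

f = 5, f' = -4, f'' = 2, h' = 1, h'' = -2
E = 17, F = 0, G = 25; answer radicand W^2 = 17
unnormalised second-form numerators: l = 6, m = 0, n = 5; L = l/sqrt(17), and similarly M = m/sqrt(W^2), N = n/sqrt(W^2)
H = (E*n - 2*F*m + G*l) / (2*(EG - F^2)*sqrt(W^2)); E*n - 2*F*m + G*l = 235, EG - F^2 = 425, so H = (47/170)/sqrt(17)


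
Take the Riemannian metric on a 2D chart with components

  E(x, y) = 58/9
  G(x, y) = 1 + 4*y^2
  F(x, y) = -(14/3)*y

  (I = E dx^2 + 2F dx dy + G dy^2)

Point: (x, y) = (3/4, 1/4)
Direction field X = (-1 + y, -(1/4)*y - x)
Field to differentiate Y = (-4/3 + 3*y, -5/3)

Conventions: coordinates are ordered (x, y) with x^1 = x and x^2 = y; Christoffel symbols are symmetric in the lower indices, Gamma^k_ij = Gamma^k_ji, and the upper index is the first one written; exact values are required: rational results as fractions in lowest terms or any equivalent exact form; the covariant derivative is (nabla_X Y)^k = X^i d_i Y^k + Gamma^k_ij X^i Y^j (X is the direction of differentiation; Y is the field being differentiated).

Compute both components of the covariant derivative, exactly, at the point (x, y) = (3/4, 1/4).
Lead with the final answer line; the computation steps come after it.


Answer: (nabla_X Y)^x = -13039/3856, (nabla_X Y)^y = 195/964

E = 58/9, F = -7/6, G = 5/4 at the point
E_x = 0, E_y = 0, F_x = 0, F_y = -14/3, G_x = 0, G_y = 2
EG - F^2 = 241/36;  g^inv = (36/241) * [[5/4, 7/6], [7/6, 58/9]]
first-kind symbols [ij,l] = (1/2)(d_i g_jl + d_j g_il - d_l g_ij): [xx,x] = E_x/2 = 0, [xx,y] = F_x - E_y/2 = 0, [xy,x] = E_y/2 = 0, [xy,y] = G_x/2 = 0, [yy,x] = F_y - G_x/2 = -14/3, [yy,y] = G_y/2 = 1
Gamma^x_ij = (G*[ij,x] - F*[ij,y])/(EG - F^2), Gamma^y_ij = (E*[ij,y] - F*[ij,x])/(EG - F^2)
Gamma_xxx = 0, Gamma_xxy = 0, Gamma_xyy = -168/241, Gamma_yxx = 0, Gamma_yxy = 0, Gamma_yyy = 36/241
X = (-3/4, -13/16), Y = (-7/12, -5/3) at the point


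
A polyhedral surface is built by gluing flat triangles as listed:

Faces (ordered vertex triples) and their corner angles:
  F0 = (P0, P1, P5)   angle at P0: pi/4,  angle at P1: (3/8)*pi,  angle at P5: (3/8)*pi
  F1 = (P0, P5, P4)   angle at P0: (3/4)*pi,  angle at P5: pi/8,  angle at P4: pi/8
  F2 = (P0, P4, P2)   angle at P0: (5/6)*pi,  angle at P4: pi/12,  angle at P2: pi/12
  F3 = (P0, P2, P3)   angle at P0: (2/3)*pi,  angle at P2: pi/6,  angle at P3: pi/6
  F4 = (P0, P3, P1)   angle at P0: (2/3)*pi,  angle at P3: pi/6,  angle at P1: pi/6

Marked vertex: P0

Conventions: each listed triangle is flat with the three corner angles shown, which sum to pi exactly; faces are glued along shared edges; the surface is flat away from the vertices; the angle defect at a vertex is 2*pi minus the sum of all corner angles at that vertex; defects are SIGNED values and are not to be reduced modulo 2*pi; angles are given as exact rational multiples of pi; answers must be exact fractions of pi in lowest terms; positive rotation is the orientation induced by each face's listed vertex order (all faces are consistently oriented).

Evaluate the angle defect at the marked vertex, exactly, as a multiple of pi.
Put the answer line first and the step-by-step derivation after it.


Answer: defect(P0) = (-7/6)*pi

Sum of corner angles at P0: (19/6)*pi
defect = 2*pi - (19/6)*pi


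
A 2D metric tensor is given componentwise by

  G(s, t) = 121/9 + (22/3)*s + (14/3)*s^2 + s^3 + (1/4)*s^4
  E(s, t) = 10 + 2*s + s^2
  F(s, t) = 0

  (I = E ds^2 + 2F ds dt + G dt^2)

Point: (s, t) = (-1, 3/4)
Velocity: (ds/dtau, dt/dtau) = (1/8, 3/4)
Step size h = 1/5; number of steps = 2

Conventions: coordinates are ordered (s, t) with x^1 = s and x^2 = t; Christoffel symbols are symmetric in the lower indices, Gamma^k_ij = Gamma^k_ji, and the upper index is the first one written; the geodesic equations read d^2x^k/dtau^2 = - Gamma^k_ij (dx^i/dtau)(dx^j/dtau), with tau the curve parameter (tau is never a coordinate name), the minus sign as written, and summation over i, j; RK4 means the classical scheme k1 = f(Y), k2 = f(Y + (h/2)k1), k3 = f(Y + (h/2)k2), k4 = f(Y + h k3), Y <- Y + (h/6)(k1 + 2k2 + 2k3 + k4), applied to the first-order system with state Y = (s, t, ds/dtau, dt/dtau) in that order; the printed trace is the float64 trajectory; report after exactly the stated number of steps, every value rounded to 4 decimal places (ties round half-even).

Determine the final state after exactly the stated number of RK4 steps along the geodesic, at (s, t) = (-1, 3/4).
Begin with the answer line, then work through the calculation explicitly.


Answer: s = -0.9497, t = 1.0499, ds/dtau = 0.1270, dt/dtau = 0.7494

f(Y) = (ds/dtau, dt/dtau, -Gamma^s_ij Y'^i Y'^j, -Gamma^t_ij Y'^i Y'^j) with the Gammas evaluated at the stage position; h = 0.200000; intermediate values shown to 6 dp
step 0: s = -1.0000, t = 0.7500, ds/dtau = 0.1250, dt/dtau = 0.7500
step 1:
  k1: at (s, t) = (-1.000000, 0.750000), (ds/dtau, dt/dtau) = (0.125000, 0.750000); Gamma_sss = 0.000000, Gamma_sst = 0.000000, Gamma_stt = 0.000000, Gamma_tss = 0.000000, Gamma_tst = 0.000000, Gamma_ttt = 0.000000; k1 = (0.125000, 0.750000, 0.000000, 0.000000)
  k2: at (s, t) = (-0.987500, 0.825000), (ds/dtau, dt/dtau) = (0.125000, 0.750000); Gamma_sss = 0.001389, Gamma_sst = 0.000000, Gamma_stt = -0.004398, Gamma_tss = 0.000000, Gamma_tst = 0.003947, Gamma_ttt = 0.000000; k2 = (0.125000, 0.750000, 0.002452, -0.000740)
  k3: at (s, t) = (-0.987500, 0.825000), (ds/dtau, dt/dtau) = (0.125245, 0.749926); Gamma_sss = 0.001389, Gamma_sst = 0.000000, Gamma_stt = -0.004398, Gamma_tss = 0.000000, Gamma_tst = 0.003947, Gamma_ttt = 0.000000; k3 = (0.125245, 0.749926, 0.002452, -0.000741)
  k4: at (s, t) = (-0.974951, 0.899985), (ds/dtau, dt/dtau) = (0.125490, 0.749852); Gamma_sss = 0.002783, Gamma_sst = 0.000000, Gamma_stt = -0.008814, Gamma_tss = 0.000000, Gamma_tst = 0.007909, Gamma_ttt = 0.000000; k4 = (0.125490, 0.749852, 0.004912, -0.001489)
  Y <- Y + (h/6)(k1 + 2k2 + 2k3 + k4): s = -0.9750, t = 0.9000, ds/dtau = 0.1255, dt/dtau = 0.7499
step 2:
  k1: at (s, t) = (-0.974967, 0.899990), (ds/dtau, dt/dtau) = (0.125491, 0.749852); Gamma_sss = 0.002781, Gamma_sst = 0.000000, Gamma_stt = -0.008808, Gamma_tss = 0.000000, Gamma_tst = 0.007904, Gamma_ttt = 0.000000; k1 = (0.125491, 0.749852, 0.004909, -0.001488)
  k2: at (s, t) = (-0.962418, 0.974975), (ds/dtau, dt/dtau) = (0.125982, 0.749703); Gamma_sss = 0.004175, Gamma_sst = 0.000000, Gamma_stt = -0.013224, Gamma_tss = 0.000000, Gamma_tst = 0.011865, Gamma_ttt = 0.000000; k2 = (0.125982, 0.749703, 0.007366, -0.002241)
  k3: at (s, t) = (-0.962369, 0.974960), (ds/dtau, dt/dtau) = (0.126227, 0.749627); Gamma_sss = 0.004181, Gamma_sst = 0.000000, Gamma_stt = -0.013241, Gamma_tss = 0.000000, Gamma_tst = 0.011881, Gamma_ttt = 0.000000; k3 = (0.126227, 0.749627, 0.007374, -0.002248)
  k4: at (s, t) = (-0.949722, 1.049916), (ds/dtau, dt/dtau) = (0.126966, 0.749402); Gamma_sss = 0.005585, Gamma_sst = 0.000000, Gamma_stt = -0.017693, Gamma_tss = 0.000000, Gamma_tst = 0.015871, Gamma_ttt = 0.000000; k4 = (0.126966, 0.749402, 0.009846, -0.003020)
  Y <- Y + (h/6)(k1 + 2k2 + 2k3 + k4): s = -0.9497, t = 1.0499, ds/dtau = 0.1270, dt/dtau = 0.7494


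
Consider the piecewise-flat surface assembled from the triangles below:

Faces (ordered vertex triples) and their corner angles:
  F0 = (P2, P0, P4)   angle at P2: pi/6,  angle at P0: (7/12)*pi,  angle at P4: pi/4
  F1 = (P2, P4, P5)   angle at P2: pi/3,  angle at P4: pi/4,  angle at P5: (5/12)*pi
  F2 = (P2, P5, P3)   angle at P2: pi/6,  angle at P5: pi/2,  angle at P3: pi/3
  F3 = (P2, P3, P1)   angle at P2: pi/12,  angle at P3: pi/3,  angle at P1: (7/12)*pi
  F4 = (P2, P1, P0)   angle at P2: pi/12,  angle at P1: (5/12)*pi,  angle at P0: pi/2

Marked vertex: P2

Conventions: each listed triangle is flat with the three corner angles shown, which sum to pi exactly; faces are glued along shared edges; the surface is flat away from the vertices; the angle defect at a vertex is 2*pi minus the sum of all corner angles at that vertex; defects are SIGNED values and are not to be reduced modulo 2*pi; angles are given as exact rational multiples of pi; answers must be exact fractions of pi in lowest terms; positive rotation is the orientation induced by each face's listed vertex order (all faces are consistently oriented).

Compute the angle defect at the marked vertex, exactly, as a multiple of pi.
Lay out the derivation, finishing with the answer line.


Sum of corner angles at P2: (5/6)*pi
defect = 2*pi - (5/6)*pi

Answer: defect(P2) = (7/6)*pi


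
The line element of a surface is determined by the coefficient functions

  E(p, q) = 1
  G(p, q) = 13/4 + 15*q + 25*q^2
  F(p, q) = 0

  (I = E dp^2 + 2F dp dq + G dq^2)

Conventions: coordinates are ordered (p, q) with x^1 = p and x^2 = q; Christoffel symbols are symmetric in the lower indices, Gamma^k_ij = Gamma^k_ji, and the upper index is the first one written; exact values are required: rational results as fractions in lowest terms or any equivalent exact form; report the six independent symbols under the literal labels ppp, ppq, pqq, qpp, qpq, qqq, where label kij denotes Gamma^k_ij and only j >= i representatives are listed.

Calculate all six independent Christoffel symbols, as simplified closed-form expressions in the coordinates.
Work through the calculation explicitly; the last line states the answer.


E = 1; F = 0; G = 13/4 + 15*q + 25*q^2
Gamma^k_ij = (1/2) g^{kl} (d_i g_jl + d_j g_il - d_l g_ij), with g^inv = (1/(EG-F^2)) [[G, -F], [-F, E]]
first partials: E_p = 0, E_q = 0, F_p = 0, F_q = 0, G_p = 0, G_q = 15 + 50*q
D = EG - F^2 = 13/4 + 15*q + 25*q^2
expanded: Gamma^p_pp = (G E_p - 2F F_p + F E_q)/(2D), Gamma^p_pq = (G E_q - F G_p)/(2D), Gamma^p_qq = (2G F_q - G G_p - F G_q)/(2D), Gamma^q_pp = (2E F_p - E E_q - F E_p)/(2D), Gamma^q_pq = (E G_p - F E_q)/(2D), Gamma^q_qq = (E G_q - 2F F_q + F G_p)/(2D); substitute and cancel common factors

Answer: Gamma_ppp = 0, Gamma_ppq = 0, Gamma_pqq = 0, Gamma_qpp = 0, Gamma_qpq = 0, Gamma_qqq = (100*q + 30)/(100*q^2 + 60*q + 13)
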